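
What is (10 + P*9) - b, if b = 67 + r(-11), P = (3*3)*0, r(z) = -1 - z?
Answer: -67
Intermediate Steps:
P = 0 (P = 9*0 = 0)
b = 77 (b = 67 + (-1 - 1*(-11)) = 67 + (-1 + 11) = 67 + 10 = 77)
(10 + P*9) - b = (10 + 0*9) - 1*77 = (10 + 0) - 77 = 10 - 77 = -67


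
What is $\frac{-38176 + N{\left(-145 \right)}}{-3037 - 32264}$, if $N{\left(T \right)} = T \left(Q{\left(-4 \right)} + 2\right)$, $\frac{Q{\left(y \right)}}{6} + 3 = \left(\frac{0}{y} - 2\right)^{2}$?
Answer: $\frac{13112}{11767} \approx 1.1143$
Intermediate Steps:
$Q{\left(y \right)} = 6$ ($Q{\left(y \right)} = -18 + 6 \left(\frac{0}{y} - 2\right)^{2} = -18 + 6 \left(0 - 2\right)^{2} = -18 + 6 \left(-2\right)^{2} = -18 + 6 \cdot 4 = -18 + 24 = 6$)
$N{\left(T \right)} = 8 T$ ($N{\left(T \right)} = T \left(6 + 2\right) = T 8 = 8 T$)
$\frac{-38176 + N{\left(-145 \right)}}{-3037 - 32264} = \frac{-38176 + 8 \left(-145\right)}{-3037 - 32264} = \frac{-38176 - 1160}{-35301} = \left(-39336\right) \left(- \frac{1}{35301}\right) = \frac{13112}{11767}$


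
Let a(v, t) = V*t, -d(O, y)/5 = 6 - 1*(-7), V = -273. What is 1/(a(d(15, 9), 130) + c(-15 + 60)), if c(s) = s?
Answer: -1/35445 ≈ -2.8213e-5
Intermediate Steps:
d(O, y) = -65 (d(O, y) = -5*(6 - 1*(-7)) = -5*(6 + 7) = -5*13 = -65)
a(v, t) = -273*t
1/(a(d(15, 9), 130) + c(-15 + 60)) = 1/(-273*130 + (-15 + 60)) = 1/(-35490 + 45) = 1/(-35445) = -1/35445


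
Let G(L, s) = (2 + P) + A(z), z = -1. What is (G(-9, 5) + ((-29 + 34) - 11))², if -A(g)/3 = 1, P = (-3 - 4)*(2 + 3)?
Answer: 1764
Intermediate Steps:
P = -35 (P = -7*5 = -35)
A(g) = -3 (A(g) = -3*1 = -3)
G(L, s) = -36 (G(L, s) = (2 - 35) - 3 = -33 - 3 = -36)
(G(-9, 5) + ((-29 + 34) - 11))² = (-36 + ((-29 + 34) - 11))² = (-36 + (5 - 11))² = (-36 - 6)² = (-42)² = 1764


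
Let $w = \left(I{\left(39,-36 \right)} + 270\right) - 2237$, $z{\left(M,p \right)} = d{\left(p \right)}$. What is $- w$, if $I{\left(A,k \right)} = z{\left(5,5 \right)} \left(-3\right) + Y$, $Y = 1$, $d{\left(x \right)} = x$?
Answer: $1981$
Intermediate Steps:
$z{\left(M,p \right)} = p$
$I{\left(A,k \right)} = -14$ ($I{\left(A,k \right)} = 5 \left(-3\right) + 1 = -15 + 1 = -14$)
$w = -1981$ ($w = \left(-14 + 270\right) - 2237 = 256 - 2237 = -1981$)
$- w = \left(-1\right) \left(-1981\right) = 1981$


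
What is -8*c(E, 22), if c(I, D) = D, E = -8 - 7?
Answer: -176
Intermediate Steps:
E = -15
-8*c(E, 22) = -8*22 = -176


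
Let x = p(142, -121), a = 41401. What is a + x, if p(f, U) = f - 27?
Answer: 41516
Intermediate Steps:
p(f, U) = -27 + f
x = 115 (x = -27 + 142 = 115)
a + x = 41401 + 115 = 41516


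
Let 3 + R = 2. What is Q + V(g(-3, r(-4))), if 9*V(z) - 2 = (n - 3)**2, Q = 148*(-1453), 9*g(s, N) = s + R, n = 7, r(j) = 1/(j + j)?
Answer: -215042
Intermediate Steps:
r(j) = 1/(2*j)
R = -1 (R = -3 + 2 = -1)
g(s, N) = -1/9 + s/9 (g(s, N) = (s - 1)/9 = (-1 + s)/9 = -1/9 + s/9)
Q = -215044
V(z) = 2 (V(z) = 2/9 + (7 - 3)**2/9 = 2/9 + (1/9)*4**2 = 2/9 + (1/9)*16 = 2/9 + 16/9 = 2)
Q + V(g(-3, r(-4))) = -215044 + 2 = -215042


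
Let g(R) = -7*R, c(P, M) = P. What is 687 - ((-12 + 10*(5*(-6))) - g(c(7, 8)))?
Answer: 950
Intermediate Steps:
687 - ((-12 + 10*(5*(-6))) - g(c(7, 8))) = 687 - ((-12 + 10*(5*(-6))) - (-7)*7) = 687 - ((-12 + 10*(-30)) - 1*(-49)) = 687 - ((-12 - 300) + 49) = 687 - (-312 + 49) = 687 - 1*(-263) = 687 + 263 = 950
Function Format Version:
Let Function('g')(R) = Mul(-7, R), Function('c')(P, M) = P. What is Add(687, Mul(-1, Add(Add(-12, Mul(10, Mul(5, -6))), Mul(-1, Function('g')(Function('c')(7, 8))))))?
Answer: 950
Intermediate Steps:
Add(687, Mul(-1, Add(Add(-12, Mul(10, Mul(5, -6))), Mul(-1, Function('g')(Function('c')(7, 8)))))) = Add(687, Mul(-1, Add(Add(-12, Mul(10, Mul(5, -6))), Mul(-1, Mul(-7, 7))))) = Add(687, Mul(-1, Add(Add(-12, Mul(10, -30)), Mul(-1, -49)))) = Add(687, Mul(-1, Add(Add(-12, -300), 49))) = Add(687, Mul(-1, Add(-312, 49))) = Add(687, Mul(-1, -263)) = Add(687, 263) = 950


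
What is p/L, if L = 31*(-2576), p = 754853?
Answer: -754853/79856 ≈ -9.4527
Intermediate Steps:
L = -79856
p/L = 754853/(-79856) = 754853*(-1/79856) = -754853/79856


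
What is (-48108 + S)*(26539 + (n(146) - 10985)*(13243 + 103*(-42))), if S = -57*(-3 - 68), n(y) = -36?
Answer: 4328892702798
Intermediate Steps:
S = 4047 (S = -57*(-71) = 4047)
(-48108 + S)*(26539 + (n(146) - 10985)*(13243 + 103*(-42))) = (-48108 + 4047)*(26539 + (-36 - 10985)*(13243 + 103*(-42))) = -44061*(26539 - 11021*(13243 - 4326)) = -44061*(26539 - 11021*8917) = -44061*(26539 - 98274257) = -44061*(-98247718) = 4328892702798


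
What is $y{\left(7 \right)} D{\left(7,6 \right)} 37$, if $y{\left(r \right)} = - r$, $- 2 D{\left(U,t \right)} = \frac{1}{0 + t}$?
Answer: $\frac{259}{12} \approx 21.583$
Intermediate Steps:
$D{\left(U,t \right)} = - \frac{1}{2 t}$ ($D{\left(U,t \right)} = - \frac{1}{2 \left(0 + t\right)} = - \frac{1}{2 t}$)
$y{\left(7 \right)} D{\left(7,6 \right)} 37 = \left(-1\right) 7 \left(- \frac{1}{2 \cdot 6}\right) 37 = - 7 \left(\left(- \frac{1}{2}\right) \frac{1}{6}\right) 37 = \left(-7\right) \left(- \frac{1}{12}\right) 37 = \frac{7}{12} \cdot 37 = \frac{259}{12}$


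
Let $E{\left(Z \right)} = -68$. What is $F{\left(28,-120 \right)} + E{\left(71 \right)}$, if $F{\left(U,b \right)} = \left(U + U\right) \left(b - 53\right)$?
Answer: $-9756$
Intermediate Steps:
$F{\left(U,b \right)} = 2 U \left(-53 + b\right)$
$F{\left(28,-120 \right)} + E{\left(71 \right)} = 2 \cdot 28 \left(-53 - 120\right) - 68 = 2 \cdot 28 \left(-173\right) - 68 = -9688 - 68 = -9756$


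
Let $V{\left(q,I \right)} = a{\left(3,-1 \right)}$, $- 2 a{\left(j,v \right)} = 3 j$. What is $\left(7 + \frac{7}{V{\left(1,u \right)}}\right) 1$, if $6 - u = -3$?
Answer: $\frac{49}{9} \approx 5.4444$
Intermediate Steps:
$u = 9$ ($u = 6 - -3 = 6 + 3 = 9$)
$a{\left(j,v \right)} = - \frac{3 j}{2}$
$V{\left(q,I \right)} = - \frac{9}{2}$ ($V{\left(q,I \right)} = \left(- \frac{3}{2}\right) 3 = - \frac{9}{2}$)
$\left(7 + \frac{7}{V{\left(1,u \right)}}\right) 1 = \left(7 + \frac{7}{- \frac{9}{2}}\right) 1 = \left(7 + 7 \left(- \frac{2}{9}\right)\right) 1 = \left(7 - \frac{14}{9}\right) 1 = \frac{49}{9} \cdot 1 = \frac{49}{9}$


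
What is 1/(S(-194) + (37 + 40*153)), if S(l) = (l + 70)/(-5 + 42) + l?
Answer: 37/220507 ≈ 0.00016780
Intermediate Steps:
S(l) = 70/37 + 38*l/37 (S(l) = (70 + l)/37 + l = (70 + l)*(1/37) + l = (70/37 + l/37) + l = 70/37 + 38*l/37)
1/(S(-194) + (37 + 40*153)) = 1/((70/37 + (38/37)*(-194)) + (37 + 40*153)) = 1/((70/37 - 7372/37) + (37 + 6120)) = 1/(-7302/37 + 6157) = 1/(220507/37) = 37/220507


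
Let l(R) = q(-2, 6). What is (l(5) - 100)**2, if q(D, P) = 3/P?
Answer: 39601/4 ≈ 9900.3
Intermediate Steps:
l(R) = 1/2 (l(R) = 3/6 = 3*(1/6) = 1/2)
(l(5) - 100)**2 = (1/2 - 100)**2 = (-199/2)**2 = 39601/4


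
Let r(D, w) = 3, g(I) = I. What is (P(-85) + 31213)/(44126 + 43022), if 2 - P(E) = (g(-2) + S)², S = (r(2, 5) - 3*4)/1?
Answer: 15547/43574 ≈ 0.35680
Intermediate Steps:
S = -9 (S = (3 - 3*4)/1 = (3 - 12)*1 = -9*1 = -9)
P(E) = -119 (P(E) = 2 - (-2 - 9)² = 2 - 1*(-11)² = 2 - 1*121 = 2 - 121 = -119)
(P(-85) + 31213)/(44126 + 43022) = (-119 + 31213)/(44126 + 43022) = 31094/87148 = 31094*(1/87148) = 15547/43574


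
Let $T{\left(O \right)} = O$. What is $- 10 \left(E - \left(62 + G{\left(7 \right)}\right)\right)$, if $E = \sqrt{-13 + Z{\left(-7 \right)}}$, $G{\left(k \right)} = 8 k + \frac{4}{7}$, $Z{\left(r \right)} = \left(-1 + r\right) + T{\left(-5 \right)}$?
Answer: $\frac{8300}{7} - 10 i \sqrt{26} \approx 1185.7 - 50.99 i$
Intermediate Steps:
$Z{\left(r \right)} = -6 + r$ ($Z{\left(r \right)} = \left(-1 + r\right) - 5 = -6 + r$)
$G{\left(k \right)} = \frac{4}{7} + 8 k$ ($G{\left(k \right)} = 8 k + 4 \cdot \frac{1}{7} = 8 k + \frac{4}{7} = \frac{4}{7} + 8 k$)
$E = i \sqrt{26}$ ($E = \sqrt{-13 - 13} = \sqrt{-26} = i \sqrt{26} \approx 5.099 i$)
$- 10 \left(E - \left(62 + G{\left(7 \right)}\right)\right) = - 10 \left(i \sqrt{26} - \left(\frac{438}{7} + 56\right)\right) = - 10 \left(i \sqrt{26} - \frac{830}{7}\right) = - 10 \left(- \frac{830}{7} + i \sqrt{26}\right) = \frac{8300}{7} - 10 i \sqrt{26}$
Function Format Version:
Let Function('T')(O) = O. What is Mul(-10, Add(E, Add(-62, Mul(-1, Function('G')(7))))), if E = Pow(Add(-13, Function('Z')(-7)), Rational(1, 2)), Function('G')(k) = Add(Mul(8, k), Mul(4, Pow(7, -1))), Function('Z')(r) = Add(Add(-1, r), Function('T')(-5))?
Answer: Add(Rational(8300, 7), Mul(-10, I, Pow(26, Rational(1, 2)))) ≈ Add(1185.7, Mul(-50.990, I))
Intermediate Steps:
Function('Z')(r) = Add(-6, r) (Function('Z')(r) = Add(Add(-1, r), -5) = Add(-6, r))
Function('G')(k) = Add(Rational(4, 7), Mul(8, k)) (Function('G')(k) = Add(Mul(8, k), Mul(4, Rational(1, 7))) = Add(Mul(8, k), Rational(4, 7)) = Add(Rational(4, 7), Mul(8, k)))
E = Mul(I, Pow(26, Rational(1, 2))) (E = Pow(Add(-13, Add(-6, -7)), Rational(1, 2)) = Pow(Add(-13, -13), Rational(1, 2)) = Pow(-26, Rational(1, 2)) = Mul(I, Pow(26, Rational(1, 2))) ≈ Mul(5.0990, I))
Mul(-10, Add(E, Add(-62, Mul(-1, Function('G')(7))))) = Mul(-10, Add(Mul(I, Pow(26, Rational(1, 2))), Add(-62, Mul(-1, Add(Rational(4, 7), Mul(8, 7)))))) = Mul(-10, Add(Mul(I, Pow(26, Rational(1, 2))), Add(-62, Mul(-1, Add(Rational(4, 7), 56))))) = Mul(-10, Add(Mul(I, Pow(26, Rational(1, 2))), Add(-62, Mul(-1, Rational(396, 7))))) = Mul(-10, Add(Mul(I, Pow(26, Rational(1, 2))), Add(-62, Rational(-396, 7)))) = Mul(-10, Add(Mul(I, Pow(26, Rational(1, 2))), Rational(-830, 7))) = Mul(-10, Add(Rational(-830, 7), Mul(I, Pow(26, Rational(1, 2))))) = Add(Rational(8300, 7), Mul(-10, I, Pow(26, Rational(1, 2))))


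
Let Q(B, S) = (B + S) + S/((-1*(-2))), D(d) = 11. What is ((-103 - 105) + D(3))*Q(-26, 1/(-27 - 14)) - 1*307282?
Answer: -24776529/82 ≈ -3.0215e+5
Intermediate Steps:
Q(B, S) = B + 3*S/2 (Q(B, S) = (B + S) + S/2 = B + 3*S/2)
((-103 - 105) + D(3))*Q(-26, 1/(-27 - 14)) - 1*307282 = ((-103 - 105) + 11)*(-26 + 3/(2*(-27 - 14))) - 1*307282 = (-208 + 11)*(-26 + (3/2)/(-41)) - 307282 = -197*(-26 + (3/2)*(-1/41)) - 307282 = -197*(-26 - 3/82) - 307282 = -197*(-2135/82) - 307282 = 420595/82 - 307282 = -24776529/82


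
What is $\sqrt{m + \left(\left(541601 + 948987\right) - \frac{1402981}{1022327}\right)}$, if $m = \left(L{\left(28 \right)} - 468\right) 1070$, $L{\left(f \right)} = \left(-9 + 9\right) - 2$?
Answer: $\frac{\sqrt{1032283143106077365}}{1022327} \approx 993.82$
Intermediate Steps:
$L{\left(f \right)} = -2$ ($L{\left(f \right)} = 0 - 2 = -2$)
$m = -502900$ ($m = \left(-2 - 468\right) 1070 = \left(-470\right) 1070 = -502900$)
$\sqrt{m + \left(\left(541601 + 948987\right) - \frac{1402981}{1022327}\right)} = \sqrt{-502900 + \left(\left(541601 + 948987\right) - \frac{1402981}{1022327}\right)} = \sqrt{-502900 + \left(1490588 - \frac{1402981}{1022327}\right)} = \sqrt{-502900 + \frac{1523866955295}{1022327}} = \sqrt{\frac{1009738706995}{1022327}} = \frac{\sqrt{1032283143106077365}}{1022327}$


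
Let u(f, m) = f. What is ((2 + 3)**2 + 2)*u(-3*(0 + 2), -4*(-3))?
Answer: -162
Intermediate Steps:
((2 + 3)**2 + 2)*u(-3*(0 + 2), -4*(-3)) = ((2 + 3)**2 + 2)*(-3*(0 + 2)) = (5**2 + 2)*(-3*2) = (25 + 2)*(-6) = 27*(-6) = -162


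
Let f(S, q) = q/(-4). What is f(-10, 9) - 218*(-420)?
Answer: 366231/4 ≈ 91558.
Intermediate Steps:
f(S, q) = -q/4 (f(S, q) = q*(-¼) = -q/4)
f(-10, 9) - 218*(-420) = -¼*9 - 218*(-420) = -9/4 + 91560 = 366231/4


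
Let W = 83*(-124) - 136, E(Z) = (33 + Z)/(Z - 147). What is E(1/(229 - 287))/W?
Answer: 1913/88919556 ≈ 2.1514e-5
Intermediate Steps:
E(Z) = (33 + Z)/(-147 + Z)
W = -10428 (W = -10292 - 136 = -10428)
E(1/(229 - 287))/W = ((33 + 1/(229 - 287))/(-147 + 1/(229 - 287)))/(-10428) = ((33 + 1/(-58))/(-147 + 1/(-58)))*(-1/10428) = ((33 - 1/58)/(-147 - 1/58))*(-1/10428) = ((1913/58)/(-8527/58))*(-1/10428) = -58/8527*1913/58*(-1/10428) = -1913/8527*(-1/10428) = 1913/88919556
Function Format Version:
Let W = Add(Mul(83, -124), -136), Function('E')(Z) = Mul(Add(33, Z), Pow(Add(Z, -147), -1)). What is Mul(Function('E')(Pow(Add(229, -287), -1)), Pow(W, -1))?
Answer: Rational(1913, 88919556) ≈ 2.1514e-5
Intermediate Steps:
Function('E')(Z) = Mul(Pow(Add(-147, Z), -1), Add(33, Z)) (Function('E')(Z) = Mul(Add(33, Z), Pow(Add(-147, Z), -1)) = Mul(Pow(Add(-147, Z), -1), Add(33, Z)))
W = -10428 (W = Add(-10292, -136) = -10428)
Mul(Function('E')(Pow(Add(229, -287), -1)), Pow(W, -1)) = Mul(Mul(Pow(Add(-147, Pow(Add(229, -287), -1)), -1), Add(33, Pow(Add(229, -287), -1))), Pow(-10428, -1)) = Mul(Mul(Pow(Add(-147, Pow(-58, -1)), -1), Add(33, Pow(-58, -1))), Rational(-1, 10428)) = Mul(Mul(Pow(Add(-147, Rational(-1, 58)), -1), Add(33, Rational(-1, 58))), Rational(-1, 10428)) = Mul(Mul(Pow(Rational(-8527, 58), -1), Rational(1913, 58)), Rational(-1, 10428)) = Mul(Mul(Rational(-58, 8527), Rational(1913, 58)), Rational(-1, 10428)) = Mul(Rational(-1913, 8527), Rational(-1, 10428)) = Rational(1913, 88919556)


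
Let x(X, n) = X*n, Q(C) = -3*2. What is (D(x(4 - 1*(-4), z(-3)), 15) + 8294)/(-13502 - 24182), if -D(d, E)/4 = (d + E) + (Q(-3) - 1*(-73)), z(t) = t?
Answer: -4031/18842 ≈ -0.21394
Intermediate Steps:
Q(C) = -6
D(d, E) = -268 - 4*E - 4*d (D(d, E) = -4*((d + E) + (-6 - 1*(-73))) = -4*((E + d) + (-6 + 73)) = -4*((E + d) + 67) = -4*(67 + E + d) = -268 - 4*E - 4*d)
(D(x(4 - 1*(-4), z(-3)), 15) + 8294)/(-13502 - 24182) = ((-268 - 4*15 - 4*(4 - 1*(-4))*(-3)) + 8294)/(-13502 - 24182) = ((-268 - 60 - 4*(4 + 4)*(-3)) + 8294)/(-37684) = ((-268 - 60 - 32*(-3)) + 8294)*(-1/37684) = ((-268 - 60 - 4*(-24)) + 8294)*(-1/37684) = ((-268 - 60 + 96) + 8294)*(-1/37684) = (-232 + 8294)*(-1/37684) = 8062*(-1/37684) = -4031/18842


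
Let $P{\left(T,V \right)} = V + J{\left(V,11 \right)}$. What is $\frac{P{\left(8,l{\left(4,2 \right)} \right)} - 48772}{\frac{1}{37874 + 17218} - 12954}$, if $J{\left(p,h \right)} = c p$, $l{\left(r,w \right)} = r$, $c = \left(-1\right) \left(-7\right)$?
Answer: $\frac{2685184080}{713661767} \approx 3.7625$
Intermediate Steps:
$c = 7$
$J{\left(p,h \right)} = 7 p$
$P{\left(T,V \right)} = 8 V$ ($P{\left(T,V \right)} = V + 7 V = 8 V$)
$\frac{P{\left(8,l{\left(4,2 \right)} \right)} - 48772}{\frac{1}{37874 + 17218} - 12954} = \frac{8 \cdot 4 - 48772}{\frac{1}{37874 + 17218} - 12954} = \frac{32 - 48772}{\frac{1}{55092} - 12954} = - \frac{48740}{\frac{1}{55092} - 12954} = - \frac{48740}{- \frac{713661767}{55092}} = \left(-48740\right) \left(- \frac{55092}{713661767}\right) = \frac{2685184080}{713661767}$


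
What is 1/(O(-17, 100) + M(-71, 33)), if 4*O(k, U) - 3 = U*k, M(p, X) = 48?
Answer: -4/1505 ≈ -0.0026578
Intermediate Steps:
O(k, U) = ¾ + U*k/4 (O(k, U) = ¾ + (U*k)/4 = ¾ + U*k/4)
1/(O(-17, 100) + M(-71, 33)) = 1/((¾ + (¼)*100*(-17)) + 48) = 1/((¾ - 425) + 48) = 1/(-1697/4 + 48) = 1/(-1505/4) = -4/1505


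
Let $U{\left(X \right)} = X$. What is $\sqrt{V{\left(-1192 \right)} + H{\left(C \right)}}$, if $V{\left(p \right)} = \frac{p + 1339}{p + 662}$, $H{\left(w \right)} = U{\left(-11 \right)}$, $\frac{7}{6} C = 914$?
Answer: $\frac{i \sqrt{3167810}}{530} \approx 3.3582 i$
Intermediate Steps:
$C = \frac{5484}{7}$ ($C = \frac{6}{7} \cdot 914 = \frac{5484}{7} \approx 783.43$)
$H{\left(w \right)} = -11$
$V{\left(p \right)} = \frac{1339 + p}{662 + p}$
$\sqrt{V{\left(-1192 \right)} + H{\left(C \right)}} = \sqrt{\frac{1339 - 1192}{662 - 1192} - 11} = \sqrt{\frac{1}{-530} \cdot 147 - 11} = \sqrt{\left(- \frac{1}{530}\right) 147 - 11} = \sqrt{- \frac{147}{530} - 11} = \sqrt{- \frac{5977}{530}} = \frac{i \sqrt{3167810}}{530}$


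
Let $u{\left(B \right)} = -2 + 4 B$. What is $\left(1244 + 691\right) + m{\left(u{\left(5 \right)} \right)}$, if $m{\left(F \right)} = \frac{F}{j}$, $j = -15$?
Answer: $\frac{9669}{5} \approx 1933.8$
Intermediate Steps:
$m{\left(F \right)} = - \frac{F}{15}$ ($m{\left(F \right)} = \frac{F}{-15} = F \left(- \frac{1}{15}\right) = - \frac{F}{15}$)
$\left(1244 + 691\right) + m{\left(u{\left(5 \right)} \right)} = \left(1244 + 691\right) - \frac{-2 + 4 \cdot 5}{15} = 1935 - \frac{-2 + 20}{15} = 1935 - \frac{6}{5} = \frac{9669}{5}$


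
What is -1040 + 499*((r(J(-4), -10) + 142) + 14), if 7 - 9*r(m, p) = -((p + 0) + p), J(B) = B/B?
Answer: 684749/9 ≈ 76083.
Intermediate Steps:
J(B) = 1
r(m, p) = 7/9 + 2*p/9 (r(m, p) = 7/9 - (-1)*((p + 0) + p)/9 = 7/9 - (-1)*(p + p)/9 = 7/9 - (-1)*2*p/9 = 7/9 - (-2)*p/9 = 7/9 + 2*p/9)
-1040 + 499*((r(J(-4), -10) + 142) + 14) = -1040 + 499*(((7/9 + (2/9)*(-10)) + 142) + 14) = -1040 + 499*(((7/9 - 20/9) + 142) + 14) = -1040 + 499*((-13/9 + 142) + 14) = -1040 + 499*(1265/9 + 14) = -1040 + 499*(1391/9) = -1040 + 694109/9 = 684749/9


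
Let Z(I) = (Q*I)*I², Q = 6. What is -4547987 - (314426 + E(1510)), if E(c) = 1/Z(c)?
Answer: -100446298204578001/20657706000 ≈ -4.8624e+6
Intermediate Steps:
Z(I) = 6*I³ (Z(I) = (6*I)*I² = 6*I³)
E(c) = 1/(6*c³)
-4547987 - (314426 + E(1510)) = -4547987 - (314426 + (⅙)/1510³) = -4547987 - (314426 + (⅙)*(1/3442951000)) = -4547987 - (314426 + 1/20657706000) = -4547987 - 1*6495319866756001/20657706000 = -4547987 - 6495319866756001/20657706000 = -100446298204578001/20657706000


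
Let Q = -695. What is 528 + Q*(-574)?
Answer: 399458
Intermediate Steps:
528 + Q*(-574) = 528 - 695*(-574) = 528 + 398930 = 399458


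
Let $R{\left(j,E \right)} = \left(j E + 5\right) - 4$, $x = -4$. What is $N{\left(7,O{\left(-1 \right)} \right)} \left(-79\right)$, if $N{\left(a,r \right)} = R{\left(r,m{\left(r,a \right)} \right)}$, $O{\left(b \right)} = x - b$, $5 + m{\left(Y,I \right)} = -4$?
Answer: $-2212$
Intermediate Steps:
$m{\left(Y,I \right)} = -9$ ($m{\left(Y,I \right)} = -5 - 4 = -9$)
$O{\left(b \right)} = -4 - b$
$R{\left(j,E \right)} = 1 + E j$ ($R{\left(j,E \right)} = \left(E j + 5\right) - 4 = \left(5 + E j\right) - 4 = 1 + E j$)
$N{\left(a,r \right)} = 1 - 9 r$
$N{\left(7,O{\left(-1 \right)} \right)} \left(-79\right) = \left(1 - 9 \left(-4 - -1\right)\right) \left(-79\right) = \left(1 - 9 \left(-4 + 1\right)\right) \left(-79\right) = \left(1 - -27\right) \left(-79\right) = \left(1 + 27\right) \left(-79\right) = 28 \left(-79\right) = -2212$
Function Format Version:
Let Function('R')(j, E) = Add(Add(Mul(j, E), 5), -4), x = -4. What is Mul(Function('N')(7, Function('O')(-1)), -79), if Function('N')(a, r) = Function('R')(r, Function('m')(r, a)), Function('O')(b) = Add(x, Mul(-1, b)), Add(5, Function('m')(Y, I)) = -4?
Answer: -2212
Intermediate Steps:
Function('m')(Y, I) = -9 (Function('m')(Y, I) = Add(-5, -4) = -9)
Function('O')(b) = Add(-4, Mul(-1, b))
Function('R')(j, E) = Add(1, Mul(E, j)) (Function('R')(j, E) = Add(Add(Mul(E, j), 5), -4) = Add(Add(5, Mul(E, j)), -4) = Add(1, Mul(E, j)))
Function('N')(a, r) = Add(1, Mul(-9, r))
Mul(Function('N')(7, Function('O')(-1)), -79) = Mul(Add(1, Mul(-9, Add(-4, Mul(-1, -1)))), -79) = Mul(Add(1, Mul(-9, Add(-4, 1))), -79) = Mul(Add(1, Mul(-9, -3)), -79) = Mul(Add(1, 27), -79) = Mul(28, -79) = -2212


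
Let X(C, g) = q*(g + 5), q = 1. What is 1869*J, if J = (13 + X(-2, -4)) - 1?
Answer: 24297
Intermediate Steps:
X(C, g) = 5 + g (X(C, g) = 1*(g + 5) = 1*(5 + g) = 5 + g)
J = 13 (J = (13 + (5 - 4)) - 1 = (13 + 1) - 1 = 14 - 1 = 13)
1869*J = 1869*13 = 24297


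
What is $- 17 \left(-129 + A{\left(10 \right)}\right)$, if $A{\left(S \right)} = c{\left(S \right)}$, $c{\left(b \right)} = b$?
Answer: $2023$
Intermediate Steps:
$A{\left(S \right)} = S$
$- 17 \left(-129 + A{\left(10 \right)}\right) = - 17 \left(-129 + 10\right) = \left(-17\right) \left(-119\right) = 2023$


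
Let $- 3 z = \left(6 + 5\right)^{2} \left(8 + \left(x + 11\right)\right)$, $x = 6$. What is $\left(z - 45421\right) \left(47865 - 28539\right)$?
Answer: $-897293296$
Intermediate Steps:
$z = - \frac{3025}{3}$ ($z = - \frac{\left(6 + 5\right)^{2} \left(8 + \left(6 + 11\right)\right)}{3} = - \frac{11^{2} \left(8 + 17\right)}{3} = - \frac{121 \cdot 25}{3} = \left(- \frac{1}{3}\right) 3025 = - \frac{3025}{3} \approx -1008.3$)
$\left(z - 45421\right) \left(47865 - 28539\right) = \left(- \frac{3025}{3} - 45421\right) \left(47865 - 28539\right) = - \frac{139288 \left(47865 - 28539\right)}{3} = \left(- \frac{139288}{3}\right) 19326 = -897293296$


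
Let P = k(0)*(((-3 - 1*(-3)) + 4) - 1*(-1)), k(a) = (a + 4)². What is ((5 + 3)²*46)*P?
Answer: 235520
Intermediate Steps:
k(a) = (4 + a)²
P = 80 (P = (4 + 0)²*(((-3 - 1*(-3)) + 4) - 1*(-1)) = 4²*(((-3 + 3) + 4) + 1) = 16*((0 + 4) + 1) = 16*(4 + 1) = 16*5 = 80)
((5 + 3)²*46)*P = ((5 + 3)²*46)*80 = (8²*46)*80 = (64*46)*80 = 2944*80 = 235520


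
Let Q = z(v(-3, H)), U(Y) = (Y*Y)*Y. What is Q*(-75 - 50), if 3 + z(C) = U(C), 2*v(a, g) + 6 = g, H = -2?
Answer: 8375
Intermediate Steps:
U(Y) = Y³ (U(Y) = Y²*Y = Y³)
v(a, g) = -3 + g/2
z(C) = -3 + C³
Q = -67 (Q = -3 + (-3 + (½)*(-2))³ = -3 + (-3 - 1)³ = -3 + (-4)³ = -3 - 64 = -67)
Q*(-75 - 50) = -67*(-75 - 50) = -67*(-125) = 8375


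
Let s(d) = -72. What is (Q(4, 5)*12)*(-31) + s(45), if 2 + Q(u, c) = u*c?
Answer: -6768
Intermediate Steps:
Q(u, c) = -2 + c*u (Q(u, c) = -2 + u*c = -2 + c*u)
(Q(4, 5)*12)*(-31) + s(45) = ((-2 + 5*4)*12)*(-31) - 72 = ((-2 + 20)*12)*(-31) - 72 = (18*12)*(-31) - 72 = 216*(-31) - 72 = -6696 - 72 = -6768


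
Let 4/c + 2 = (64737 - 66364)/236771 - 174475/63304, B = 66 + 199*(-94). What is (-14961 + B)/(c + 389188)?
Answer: -2398799535712201/27784351036680452 ≈ -0.086336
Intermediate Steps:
B = -18640 (B = 66 - 18706 = -18640)
c = -59954205536/71390718601 (c = 4/(-2 + ((64737 - 66364)/236771 - 174475/63304)) = 4/(-2 + (-1627*1/236771 - 174475*1/63304)) = 4/(-2 + (-1627/236771 - 174475/63304)) = 4/(-2 - 41413615833/14988551384) = 4/(-71390718601/14988551384) = 4*(-14988551384/71390718601) = -59954205536/71390718601 ≈ -0.83980)
(-14961 + B)/(c + 389188) = (-14961 - 18640)/(-59954205536/71390718601 + 389188) = -33601/27784351036680452/71390718601 = -33601*71390718601/27784351036680452 = -2398799535712201/27784351036680452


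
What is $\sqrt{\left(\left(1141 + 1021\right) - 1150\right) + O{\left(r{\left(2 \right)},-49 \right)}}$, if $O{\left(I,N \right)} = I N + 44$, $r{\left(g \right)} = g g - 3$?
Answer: $\sqrt{1007} \approx 31.733$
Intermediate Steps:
$r{\left(g \right)} = -3 + g^{2}$ ($r{\left(g \right)} = g^{2} - 3 = -3 + g^{2}$)
$O{\left(I,N \right)} = 44 + I N$
$\sqrt{\left(\left(1141 + 1021\right) - 1150\right) + O{\left(r{\left(2 \right)},-49 \right)}} = \sqrt{\left(\left(1141 + 1021\right) - 1150\right) + \left(44 + \left(-3 + 2^{2}\right) \left(-49\right)\right)} = \sqrt{\left(2162 - 1150\right) + \left(44 + \left(-3 + 4\right) \left(-49\right)\right)} = \sqrt{1012 + \left(44 + 1 \left(-49\right)\right)} = \sqrt{1012 + \left(44 - 49\right)} = \sqrt{1012 - 5} = \sqrt{1007}$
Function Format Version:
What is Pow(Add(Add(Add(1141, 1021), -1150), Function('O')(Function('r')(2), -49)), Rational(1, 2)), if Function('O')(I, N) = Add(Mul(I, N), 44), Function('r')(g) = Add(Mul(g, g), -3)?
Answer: Pow(1007, Rational(1, 2)) ≈ 31.733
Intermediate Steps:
Function('r')(g) = Add(-3, Pow(g, 2)) (Function('r')(g) = Add(Pow(g, 2), -3) = Add(-3, Pow(g, 2)))
Function('O')(I, N) = Add(44, Mul(I, N))
Pow(Add(Add(Add(1141, 1021), -1150), Function('O')(Function('r')(2), -49)), Rational(1, 2)) = Pow(Add(Add(Add(1141, 1021), -1150), Add(44, Mul(Add(-3, Pow(2, 2)), -49))), Rational(1, 2)) = Pow(Add(Add(2162, -1150), Add(44, Mul(Add(-3, 4), -49))), Rational(1, 2)) = Pow(Add(1012, Add(44, Mul(1, -49))), Rational(1, 2)) = Pow(Add(1012, Add(44, -49)), Rational(1, 2)) = Pow(Add(1012, -5), Rational(1, 2)) = Pow(1007, Rational(1, 2))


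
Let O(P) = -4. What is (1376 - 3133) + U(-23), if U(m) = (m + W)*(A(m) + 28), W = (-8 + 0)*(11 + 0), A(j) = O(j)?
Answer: -4421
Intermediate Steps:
A(j) = -4
W = -88 (W = -8*11 = -88)
U(m) = -2112 + 24*m (U(m) = (m - 88)*(-4 + 28) = (-88 + m)*24 = -2112 + 24*m)
(1376 - 3133) + U(-23) = (1376 - 3133) + (-2112 + 24*(-23)) = -1757 + (-2112 - 552) = -1757 - 2664 = -4421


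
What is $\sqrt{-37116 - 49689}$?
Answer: $3 i \sqrt{9645} \approx 294.63 i$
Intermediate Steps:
$\sqrt{-37116 - 49689} = \sqrt{-86805} = 3 i \sqrt{9645}$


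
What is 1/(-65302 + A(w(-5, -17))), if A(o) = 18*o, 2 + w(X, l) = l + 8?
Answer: -1/65500 ≈ -1.5267e-5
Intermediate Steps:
w(X, l) = 6 + l (w(X, l) = -2 + (l + 8) = -2 + (8 + l) = 6 + l)
1/(-65302 + A(w(-5, -17))) = 1/(-65302 + 18*(6 - 17)) = 1/(-65302 + 18*(-11)) = 1/(-65302 - 198) = 1/(-65500) = -1/65500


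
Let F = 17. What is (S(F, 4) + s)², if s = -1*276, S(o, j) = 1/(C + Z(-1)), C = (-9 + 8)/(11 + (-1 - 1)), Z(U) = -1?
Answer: 7667361/100 ≈ 76674.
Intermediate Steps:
C = -⅑ (C = -1/(11 - 2) = -1/9 = -1*⅑ = -⅑ ≈ -0.11111)
S(o, j) = -9/10 (S(o, j) = 1/(-⅑ - 1) = 1/(-10/9) = -9/10)
s = -276
(S(F, 4) + s)² = (-9/10 - 276)² = (-2769/10)² = 7667361/100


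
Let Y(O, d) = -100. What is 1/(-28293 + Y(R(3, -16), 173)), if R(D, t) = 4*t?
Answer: -1/28393 ≈ -3.5220e-5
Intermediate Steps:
1/(-28293 + Y(R(3, -16), 173)) = 1/(-28293 - 100) = 1/(-28393) = -1/28393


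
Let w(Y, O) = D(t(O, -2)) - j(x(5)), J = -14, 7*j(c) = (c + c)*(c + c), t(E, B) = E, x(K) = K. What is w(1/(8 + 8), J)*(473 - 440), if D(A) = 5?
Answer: -2145/7 ≈ -306.43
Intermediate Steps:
j(c) = 4*c²/7 (j(c) = ((c + c)*(c + c))/7 = ((2*c)*(2*c))/7 = (4*c²)/7 = 4*c²/7)
w(Y, O) = -65/7 (w(Y, O) = 5 - 4*5²/7 = 5 - 4*25/7 = 5 - 1*100/7 = 5 - 100/7 = -65/7)
w(1/(8 + 8), J)*(473 - 440) = -65*(473 - 440)/7 = -65/7*33 = -2145/7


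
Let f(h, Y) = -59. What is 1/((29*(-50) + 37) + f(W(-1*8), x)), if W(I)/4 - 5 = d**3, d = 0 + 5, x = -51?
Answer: -1/1472 ≈ -0.00067935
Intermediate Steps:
d = 5
W(I) = 520 (W(I) = 20 + 4*5**3 = 20 + 4*125 = 20 + 500 = 520)
1/((29*(-50) + 37) + f(W(-1*8), x)) = 1/((29*(-50) + 37) - 59) = 1/((-1450 + 37) - 59) = 1/(-1413 - 59) = 1/(-1472) = -1/1472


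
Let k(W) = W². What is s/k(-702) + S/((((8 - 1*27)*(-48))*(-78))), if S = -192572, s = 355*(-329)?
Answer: 46256369/18726552 ≈ 2.4701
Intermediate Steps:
s = -116795
s/k(-702) + S/((((8 - 1*27)*(-48))*(-78))) = -116795/((-702)²) - 192572*1/(3744*(8 - 1*27)) = -116795/492804 - 192572*1/(3744*(8 - 27)) = -116795*1/492804 - 192572/(-19*(-48)*(-78)) = -116795/492804 - 192572/(912*(-78)) = -116795/492804 - 192572/(-71136) = -116795/492804 - 192572*(-1/71136) = -116795/492804 + 48143/17784 = 46256369/18726552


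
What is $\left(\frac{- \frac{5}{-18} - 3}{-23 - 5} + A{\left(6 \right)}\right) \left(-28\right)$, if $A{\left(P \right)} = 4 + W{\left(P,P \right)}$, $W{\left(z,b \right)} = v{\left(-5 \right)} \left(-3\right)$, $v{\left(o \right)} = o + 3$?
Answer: $- \frac{5089}{18} \approx -282.72$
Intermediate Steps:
$v{\left(o \right)} = 3 + o$
$W{\left(z,b \right)} = 6$ ($W{\left(z,b \right)} = \left(3 - 5\right) \left(-3\right) = \left(-2\right) \left(-3\right) = 6$)
$A{\left(P \right)} = 10$ ($A{\left(P \right)} = 4 + 6 = 10$)
$\left(\frac{- \frac{5}{-18} - 3}{-23 - 5} + A{\left(6 \right)}\right) \left(-28\right) = \left(\frac{- \frac{5}{-18} - 3}{-23 - 5} + 10\right) \left(-28\right) = \left(\frac{\left(-5\right) \left(- \frac{1}{18}\right) - 3}{-28} + 10\right) \left(-28\right) = \left(\left(\frac{5}{18} - 3\right) \left(- \frac{1}{28}\right) + 10\right) \left(-28\right) = \left(\left(- \frac{49}{18}\right) \left(- \frac{1}{28}\right) + 10\right) \left(-28\right) = \left(\frac{7}{72} + 10\right) \left(-28\right) = \frac{727}{72} \left(-28\right) = - \frac{5089}{18}$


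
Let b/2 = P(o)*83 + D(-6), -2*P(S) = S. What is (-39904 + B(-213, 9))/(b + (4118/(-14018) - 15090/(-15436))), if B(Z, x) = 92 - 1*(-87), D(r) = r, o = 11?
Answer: 306991746850/7143044401 ≈ 42.978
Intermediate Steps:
P(S) = -S/2
B(Z, x) = 179 (B(Z, x) = 92 + 87 = 179)
b = -925 (b = 2*(-½*11*83 - 6) = 2*(-11/2*83 - 6) = 2*(-913/2 - 6) = 2*(-925/2) = -925)
(-39904 + B(-213, 9))/(b + (4118/(-14018) - 15090/(-15436))) = (-39904 + 179)/(-925 + (4118/(-14018) - 15090/(-15436))) = -39725/(-925 + (4118*(-1/14018) - 15090*(-1/15436))) = -39725/(-925 + (-2059/7009 + 7545/7718)) = -39725/(-925 + 36991543/54095462) = -39725/(-50001310807/54095462) = -39725*(-54095462/50001310807) = 306991746850/7143044401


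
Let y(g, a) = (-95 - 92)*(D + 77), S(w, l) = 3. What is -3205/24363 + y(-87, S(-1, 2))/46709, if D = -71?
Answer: -177037631/1137971367 ≈ -0.15557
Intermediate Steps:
y(g, a) = -1122 (y(g, a) = (-95 - 92)*(-71 + 77) = -187*6 = -1122)
-3205/24363 + y(-87, S(-1, 2))/46709 = -3205/24363 - 1122/46709 = -177037631/1137971367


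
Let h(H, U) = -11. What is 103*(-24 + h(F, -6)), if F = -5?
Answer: -3605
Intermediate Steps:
103*(-24 + h(F, -6)) = 103*(-24 - 11) = 103*(-35) = -3605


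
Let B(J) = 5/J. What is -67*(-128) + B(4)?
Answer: 34309/4 ≈ 8577.3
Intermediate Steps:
-67*(-128) + B(4) = -67*(-128) + 5/4 = 8576 + 5*(¼) = 8576 + 5/4 = 34309/4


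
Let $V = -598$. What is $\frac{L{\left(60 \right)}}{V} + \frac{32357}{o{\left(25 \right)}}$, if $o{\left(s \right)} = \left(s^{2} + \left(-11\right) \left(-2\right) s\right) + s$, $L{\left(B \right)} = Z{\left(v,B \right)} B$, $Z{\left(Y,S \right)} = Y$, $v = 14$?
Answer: $\frac{9170743}{358800} \approx 25.559$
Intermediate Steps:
$L{\left(B \right)} = 14 B$
$o{\left(s \right)} = s^{2} + 23 s$ ($o{\left(s \right)} = \left(s^{2} + 22 s\right) + s = s^{2} + 23 s$)
$\frac{L{\left(60 \right)}}{V} + \frac{32357}{o{\left(25 \right)}} = \frac{14 \cdot 60}{-598} + \frac{32357}{25 \left(23 + 25\right)} = 840 \left(- \frac{1}{598}\right) + \frac{32357}{25 \cdot 48} = - \frac{420}{299} + \frac{32357}{1200} = \frac{9170743}{358800}$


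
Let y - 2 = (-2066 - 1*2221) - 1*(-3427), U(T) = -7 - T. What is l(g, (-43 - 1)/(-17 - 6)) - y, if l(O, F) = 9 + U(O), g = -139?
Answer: 999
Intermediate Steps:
l(O, F) = 2 - O (l(O, F) = 9 + (-7 - O) = 2 - O)
y = -858 (y = 2 + ((-2066 - 1*2221) - 1*(-3427)) = 2 + ((-2066 - 2221) + 3427) = 2 + (-4287 + 3427) = 2 - 860 = -858)
l(g, (-43 - 1)/(-17 - 6)) - y = (2 - 1*(-139)) - 1*(-858) = (2 + 139) + 858 = 141 + 858 = 999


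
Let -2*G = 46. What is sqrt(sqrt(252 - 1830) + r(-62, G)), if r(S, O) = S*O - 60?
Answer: sqrt(1366 + I*sqrt(1578)) ≈ 36.963 + 0.5373*I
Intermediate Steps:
G = -23 (G = -1/2*46 = -23)
r(S, O) = -60 + O*S (r(S, O) = O*S - 60 = -60 + O*S)
sqrt(sqrt(252 - 1830) + r(-62, G)) = sqrt(sqrt(252 - 1830) + (-60 - 23*(-62))) = sqrt(sqrt(-1578) + (-60 + 1426)) = sqrt(I*sqrt(1578) + 1366) = sqrt(1366 + I*sqrt(1578))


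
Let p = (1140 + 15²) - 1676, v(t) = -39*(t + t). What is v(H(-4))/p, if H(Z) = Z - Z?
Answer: 0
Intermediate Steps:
H(Z) = 0
v(t) = -78*t
p = -311 (p = (1140 + 225) - 1676 = 1365 - 1676 = -311)
v(H(-4))/p = -78*0/(-311) = 0*(-1/311) = 0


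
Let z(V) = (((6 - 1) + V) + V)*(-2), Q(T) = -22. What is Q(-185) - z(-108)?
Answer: -444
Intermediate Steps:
z(V) = -10 - 4*V (z(V) = ((5 + V) + V)*(-2) = (5 + 2*V)*(-2) = -10 - 4*V)
Q(-185) - z(-108) = -22 - (-10 - 4*(-108)) = -22 - (-10 + 432) = -22 - 1*422 = -22 - 422 = -444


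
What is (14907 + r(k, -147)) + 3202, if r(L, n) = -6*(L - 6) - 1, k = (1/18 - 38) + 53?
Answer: 54161/3 ≈ 18054.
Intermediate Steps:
k = 271/18 (k = (1/18 - 38) + 53 = -683/18 + 53 = 271/18 ≈ 15.056)
r(L, n) = 35 - 6*L (r(L, n) = -6*(-6 + L) - 1 = (36 - 6*L) - 1 = 35 - 6*L)
(14907 + r(k, -147)) + 3202 = (14907 + (35 - 6*271/18)) + 3202 = (14907 + (35 - 271/3)) + 3202 = (14907 - 166/3) + 3202 = 44555/3 + 3202 = 54161/3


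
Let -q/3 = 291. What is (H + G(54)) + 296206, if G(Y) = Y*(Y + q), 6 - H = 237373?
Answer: 14613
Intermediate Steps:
H = -237367 (H = 6 - 1*237373 = 6 - 237373 = -237367)
q = -873 (q = -3*291 = -873)
G(Y) = Y*(-873 + Y) (G(Y) = Y*(Y - 873) = Y*(-873 + Y))
(H + G(54)) + 296206 = (-237367 + 54*(-873 + 54)) + 296206 = (-237367 + 54*(-819)) + 296206 = (-237367 - 44226) + 296206 = -281593 + 296206 = 14613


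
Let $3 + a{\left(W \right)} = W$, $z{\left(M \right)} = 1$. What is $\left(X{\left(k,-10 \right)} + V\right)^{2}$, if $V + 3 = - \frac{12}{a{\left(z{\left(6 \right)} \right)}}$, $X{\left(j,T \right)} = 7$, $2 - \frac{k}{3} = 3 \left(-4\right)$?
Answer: $100$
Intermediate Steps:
$k = 42$ ($k = 6 - 3 \cdot 3 \left(-4\right) = 6 - -36 = 6 + 36 = 42$)
$a{\left(W \right)} = -3 + W$
$V = 3$ ($V = -3 - \frac{12}{-3 + 1} = -3 - \frac{12}{-2} = -3 - -6 = -3 + 6 = 3$)
$\left(X{\left(k,-10 \right)} + V\right)^{2} = \left(7 + 3\right)^{2} = 10^{2} = 100$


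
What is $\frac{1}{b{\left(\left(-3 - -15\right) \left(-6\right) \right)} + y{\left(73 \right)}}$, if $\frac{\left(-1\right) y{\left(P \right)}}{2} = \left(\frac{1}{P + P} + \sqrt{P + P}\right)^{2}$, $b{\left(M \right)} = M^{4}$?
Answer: $\frac{3052647787993038}{82035525699802907353777} + \frac{3112136 \sqrt{146}}{82035525699802907353777} \approx 3.7211 \cdot 10^{-8}$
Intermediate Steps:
$y{\left(P \right)} = - 2 \left(\frac{1}{2 P} + \sqrt{2} \sqrt{P}\right)^{2}$ ($y{\left(P \right)} = - 2 \left(\frac{1}{P + P} + \sqrt{P + P}\right)^{2} = - 2 \left(\frac{1}{2 P} + \sqrt{2 P}\right)^{2} = - 2 \left(\frac{1}{2 P} + \sqrt{2} \sqrt{P}\right)^{2}$)
$\frac{1}{b{\left(\left(-3 - -15\right) \left(-6\right) \right)} + y{\left(73 \right)}} = \frac{1}{\left(\left(-3 - -15\right) \left(-6\right)\right)^{4} - \frac{\left(1 + 2 \sqrt{2} \cdot 73^{\frac{3}{2}}\right)^{2}}{2 \cdot 5329}} = \frac{1}{\left(\left(-3 + 15\right) \left(-6\right)\right)^{4} - \frac{\left(1 + 2 \sqrt{2} \cdot 73 \sqrt{73}\right)^{2}}{10658}} = \frac{1}{\left(12 \left(-6\right)\right)^{4} - \frac{\left(1 + 146 \sqrt{146}\right)^{2}}{10658}} = \frac{1}{\left(-72\right)^{4} - \frac{\left(1 + 146 \sqrt{146}\right)^{2}}{10658}} = \frac{1}{26873856 - \frac{\left(1 + 146 \sqrt{146}\right)^{2}}{10658}}$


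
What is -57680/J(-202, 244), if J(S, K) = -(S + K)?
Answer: 4120/3 ≈ 1373.3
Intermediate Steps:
J(S, K) = -K - S (J(S, K) = -(K + S) = -K - S)
-57680/J(-202, 244) = -57680/(-1*244 - 1*(-202)) = -57680/(-244 + 202) = -57680/(-42) = -57680*(-1/42) = 4120/3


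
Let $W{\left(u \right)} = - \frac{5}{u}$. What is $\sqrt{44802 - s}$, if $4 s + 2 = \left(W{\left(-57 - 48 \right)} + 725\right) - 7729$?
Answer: $\frac{\sqrt{82120353}}{42} \approx 215.76$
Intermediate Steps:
$s = - \frac{147125}{84}$ ($s = - \frac{1}{2} + \frac{\left(- \frac{5}{-57 - 48} + 725\right) - 7729}{4} = - \frac{1}{2} + \frac{\left(- \frac{5}{-105} + 725\right) - 7729}{4} = - \frac{1}{2} + \frac{\left(\left(-5\right) \left(- \frac{1}{105}\right) + 725\right) - 7729}{4} = - \frac{1}{2} + \frac{\left(\frac{1}{21} + 725\right) - 7729}{4} = - \frac{1}{2} + \frac{\frac{15226}{21} - 7729}{4} = - \frac{1}{2} + \frac{1}{4} \left(- \frac{147083}{21}\right) = - \frac{1}{2} - \frac{147083}{84} = - \frac{147125}{84} \approx -1751.5$)
$\sqrt{44802 - s} = \sqrt{44802 - - \frac{147125}{84}} = \sqrt{44802 + \frac{147125}{84}} = \sqrt{\frac{3910493}{84}} = \frac{\sqrt{82120353}}{42}$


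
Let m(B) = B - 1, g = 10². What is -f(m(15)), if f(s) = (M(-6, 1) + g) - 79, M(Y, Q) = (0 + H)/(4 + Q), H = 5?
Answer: -22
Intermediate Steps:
M(Y, Q) = 5/(4 + Q) (M(Y, Q) = (0 + 5)/(4 + Q) = 5/(4 + Q))
g = 100
m(B) = -1 + B
f(s) = 22 (f(s) = (5/(4 + 1) + 100) - 79 = (5/5 + 100) - 79 = (5*(⅕) + 100) - 79 = (1 + 100) - 79 = 101 - 79 = 22)
-f(m(15)) = -1*22 = -22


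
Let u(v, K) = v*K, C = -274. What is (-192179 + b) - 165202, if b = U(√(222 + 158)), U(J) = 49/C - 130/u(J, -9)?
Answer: -97922443/274 + 13*√95/171 ≈ -3.5738e+5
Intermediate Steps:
u(v, K) = K*v
U(J) = -49/274 + 130/(9*J) (U(J) = 49/(-274) - 130*(-1/(9*J)) = 49*(-1/274) - (-130)/(9*J) = -49/274 + 130/(9*J))
b = √95*(35620 - 882*√95)/468540 (b = (35620 - 441*√(222 + 158))/(2466*(√(222 + 158))) = (35620 - 882*√95)/(2466*(√380)) = (35620 - 882*√95)/(2466*((2*√95))) = (√95/190)*(35620 - 882*√95)/2466 = √95*(35620 - 882*√95)/468540 ≈ 0.56215)
(-192179 + b) - 165202 = (-192179 + (-49/274 + 13*√95/171)) - 165202 = (-52657095/274 + 13*√95/171) - 165202 = -97922443/274 + 13*√95/171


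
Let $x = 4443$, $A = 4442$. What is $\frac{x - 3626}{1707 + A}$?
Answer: $\frac{19}{143} \approx 0.13287$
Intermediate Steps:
$\frac{x - 3626}{1707 + A} = \frac{4443 - 3626}{1707 + 4442} = \frac{817}{6149} = 817 \cdot \frac{1}{6149} = \frac{19}{143}$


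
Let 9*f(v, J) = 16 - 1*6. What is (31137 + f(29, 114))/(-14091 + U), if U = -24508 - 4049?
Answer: -280243/383832 ≈ -0.73012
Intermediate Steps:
f(v, J) = 10/9 (f(v, J) = (16 - 1*6)/9 = (16 - 6)/9 = (⅑)*10 = 10/9)
U = -28557
(31137 + f(29, 114))/(-14091 + U) = (31137 + 10/9)/(-14091 - 28557) = (280243/9)/(-42648) = (280243/9)*(-1/42648) = -280243/383832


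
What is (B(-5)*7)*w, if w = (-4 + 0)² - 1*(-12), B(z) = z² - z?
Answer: 5880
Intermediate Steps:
w = 28 (w = (-4)² + 12 = 16 + 12 = 28)
(B(-5)*7)*w = (-5*(-1 - 5)*7)*28 = (-5*(-6)*7)*28 = (30*7)*28 = 210*28 = 5880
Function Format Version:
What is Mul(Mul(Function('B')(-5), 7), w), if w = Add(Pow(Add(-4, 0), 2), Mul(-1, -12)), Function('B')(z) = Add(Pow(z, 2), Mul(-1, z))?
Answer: 5880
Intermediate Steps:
w = 28 (w = Add(Pow(-4, 2), 12) = Add(16, 12) = 28)
Mul(Mul(Function('B')(-5), 7), w) = Mul(Mul(Mul(-5, Add(-1, -5)), 7), 28) = Mul(Mul(Mul(-5, -6), 7), 28) = Mul(Mul(30, 7), 28) = Mul(210, 28) = 5880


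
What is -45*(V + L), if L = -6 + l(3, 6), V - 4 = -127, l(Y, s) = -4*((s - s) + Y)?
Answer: 6345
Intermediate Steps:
l(Y, s) = -4*Y (l(Y, s) = -4*(0 + Y) = -4*Y)
V = -123 (V = 4 - 127 = -123)
L = -18 (L = -6 - 4*3 = -6 - 12 = -18)
-45*(V + L) = -45*(-123 - 18) = -45*(-141) = 6345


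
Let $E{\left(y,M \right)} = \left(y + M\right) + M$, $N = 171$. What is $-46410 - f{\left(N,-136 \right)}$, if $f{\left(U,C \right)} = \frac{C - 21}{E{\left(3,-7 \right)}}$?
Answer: $- \frac{510667}{11} \approx -46424.0$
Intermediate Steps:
$E{\left(y,M \right)} = y + 2 M$ ($E{\left(y,M \right)} = \left(M + y\right) + M = y + 2 M$)
$f{\left(U,C \right)} = \frac{21}{11} - \frac{C}{11}$ ($f{\left(U,C \right)} = \frac{C - 21}{3 + 2 \left(-7\right)} = \frac{-21 + C}{3 - 14} = \frac{-21 + C}{-11} = \left(-21 + C\right) \left(- \frac{1}{11}\right) = \frac{21}{11} - \frac{C}{11}$)
$-46410 - f{\left(N,-136 \right)} = -46410 - \left(\frac{21}{11} - - \frac{136}{11}\right) = -46410 - \left(\frac{21}{11} + \frac{136}{11}\right) = -46410 - \frac{157}{11} = - \frac{510667}{11}$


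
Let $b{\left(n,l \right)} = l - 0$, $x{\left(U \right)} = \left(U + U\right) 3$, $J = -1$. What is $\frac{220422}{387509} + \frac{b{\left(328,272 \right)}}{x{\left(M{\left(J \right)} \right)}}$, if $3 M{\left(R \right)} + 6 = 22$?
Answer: $\frac{7028497}{775018} \approx 9.0688$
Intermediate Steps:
$M{\left(R \right)} = \frac{16}{3}$ ($M{\left(R \right)} = -2 + \frac{1}{3} \cdot 22 = -2 + \frac{22}{3} = \frac{16}{3}$)
$x{\left(U \right)} = 6 U$ ($x{\left(U \right)} = 2 U 3 = 6 U$)
$b{\left(n,l \right)} = l$ ($b{\left(n,l \right)} = l + 0 = l$)
$\frac{220422}{387509} + \frac{b{\left(328,272 \right)}}{x{\left(M{\left(J \right)} \right)}} = \frac{220422}{387509} + \frac{272}{6 \cdot \frac{16}{3}} = 220422 \cdot \frac{1}{387509} + \frac{272}{32} = \frac{220422}{387509} + 272 \cdot \frac{1}{32} = \frac{220422}{387509} + \frac{17}{2} = \frac{7028497}{775018}$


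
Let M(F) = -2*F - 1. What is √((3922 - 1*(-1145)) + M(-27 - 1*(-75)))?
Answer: √4970 ≈ 70.498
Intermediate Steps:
M(F) = -1 - 2*F
√((3922 - 1*(-1145)) + M(-27 - 1*(-75))) = √((3922 - 1*(-1145)) + (-1 - 2*(-27 - 1*(-75)))) = √((3922 + 1145) + (-1 - 2*(-27 + 75))) = √(5067 + (-1 - 2*48)) = √(5067 + (-1 - 96)) = √(5067 - 97) = √4970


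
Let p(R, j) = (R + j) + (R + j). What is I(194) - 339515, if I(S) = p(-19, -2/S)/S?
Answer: -3194498479/9409 ≈ -3.3952e+5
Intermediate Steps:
p(R, j) = 2*R + 2*j
I(S) = (-38 - 4/S)/S (I(S) = (2*(-19) + 2*(-2/S))/S = (-38 - 4/S)/S)
I(194) - 339515 = 2*(-2 - 19*194)/194² - 339515 = 2*(1/37636)*(-2 - 3686) - 339515 = 2*(1/37636)*(-3688) - 339515 = -1844/9409 - 339515 = -3194498479/9409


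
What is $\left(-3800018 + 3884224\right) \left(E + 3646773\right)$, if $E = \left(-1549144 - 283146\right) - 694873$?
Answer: $94277879660$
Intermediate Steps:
$E = -2527163$ ($E = -1832290 - 694873 = -2527163$)
$\left(-3800018 + 3884224\right) \left(E + 3646773\right) = \left(-3800018 + 3884224\right) \left(-2527163 + 3646773\right) = 84206 \cdot 1119610 = 94277879660$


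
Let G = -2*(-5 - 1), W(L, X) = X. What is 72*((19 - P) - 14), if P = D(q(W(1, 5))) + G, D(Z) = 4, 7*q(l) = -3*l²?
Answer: -792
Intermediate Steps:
q(l) = -3*l²/7 (q(l) = (-3*l²)/7 = -3*l²/7)
G = 12 (G = -2*(-6) = 12)
P = 16 (P = 4 + 12 = 16)
72*((19 - P) - 14) = 72*((19 - 1*16) - 14) = 72*((19 - 16) - 14) = 72*(3 - 14) = 72*(-11) = -792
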